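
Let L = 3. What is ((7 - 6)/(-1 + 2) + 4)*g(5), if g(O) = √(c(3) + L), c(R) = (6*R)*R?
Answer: 5*√57 ≈ 37.749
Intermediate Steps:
c(R) = 6*R²
g(O) = √57 (g(O) = √(6*3² + 3) = √(6*9 + 3) = √(54 + 3) = √57)
((7 - 6)/(-1 + 2) + 4)*g(5) = ((7 - 6)/(-1 + 2) + 4)*√57 = (1/1 + 4)*√57 = (1*1 + 4)*√57 = (1 + 4)*√57 = 5*√57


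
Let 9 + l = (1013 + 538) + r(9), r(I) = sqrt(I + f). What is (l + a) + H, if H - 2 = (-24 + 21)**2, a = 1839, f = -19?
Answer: 3392 + I*sqrt(10) ≈ 3392.0 + 3.1623*I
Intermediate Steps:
r(I) = sqrt(-19 + I) (r(I) = sqrt(I - 19) = sqrt(-19 + I))
H = 11 (H = 2 + (-24 + 21)**2 = 2 + (-3)**2 = 2 + 9 = 11)
l = 1542 + I*sqrt(10) (l = -9 + ((1013 + 538) + sqrt(-19 + 9)) = -9 + (1551 + sqrt(-10)) = -9 + (1551 + I*sqrt(10)) = 1542 + I*sqrt(10) ≈ 1542.0 + 3.1623*I)
(l + a) + H = ((1542 + I*sqrt(10)) + 1839) + 11 = (3381 + I*sqrt(10)) + 11 = 3392 + I*sqrt(10)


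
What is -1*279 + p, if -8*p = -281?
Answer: -1951/8 ≈ -243.88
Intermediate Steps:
p = 281/8 (p = -1/8*(-281) = 281/8 ≈ 35.125)
-1*279 + p = -1*279 + 281/8 = -279 + 281/8 = -1951/8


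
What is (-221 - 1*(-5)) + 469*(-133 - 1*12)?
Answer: -68221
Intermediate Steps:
(-221 - 1*(-5)) + 469*(-133 - 1*12) = (-221 + 5) + 469*(-133 - 12) = -216 + 469*(-145) = -216 - 68005 = -68221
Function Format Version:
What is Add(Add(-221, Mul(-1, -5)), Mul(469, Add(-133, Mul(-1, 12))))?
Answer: -68221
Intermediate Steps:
Add(Add(-221, Mul(-1, -5)), Mul(469, Add(-133, Mul(-1, 12)))) = Add(Add(-221, 5), Mul(469, Add(-133, -12))) = Add(-216, Mul(469, -145)) = Add(-216, -68005) = -68221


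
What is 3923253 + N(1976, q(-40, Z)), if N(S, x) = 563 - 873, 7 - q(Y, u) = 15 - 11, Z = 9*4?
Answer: 3922943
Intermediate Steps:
Z = 36
q(Y, u) = 3 (q(Y, u) = 7 - (15 - 11) = 7 - 1*4 = 7 - 4 = 3)
N(S, x) = -310
3923253 + N(1976, q(-40, Z)) = 3923253 - 310 = 3922943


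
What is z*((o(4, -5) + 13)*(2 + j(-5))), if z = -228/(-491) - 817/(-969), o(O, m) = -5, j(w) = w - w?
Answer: 523856/25041 ≈ 20.920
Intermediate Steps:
j(w) = 0
z = 32741/25041 (z = -228*(-1/491) - 817*(-1/969) = 228/491 + 43/51 = 32741/25041 ≈ 1.3075)
z*((o(4, -5) + 13)*(2 + j(-5))) = 32741*((-5 + 13)*(2 + 0))/25041 = 32741*(8*2)/25041 = (32741/25041)*16 = 523856/25041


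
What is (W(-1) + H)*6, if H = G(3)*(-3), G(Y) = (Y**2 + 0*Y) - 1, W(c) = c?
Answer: -150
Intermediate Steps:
G(Y) = -1 + Y**2 (G(Y) = (Y**2 + 0) - 1 = Y**2 - 1 = -1 + Y**2)
H = -24 (H = (-1 + 3**2)*(-3) = (-1 + 9)*(-3) = 8*(-3) = -24)
(W(-1) + H)*6 = (-1 - 24)*6 = -25*6 = -150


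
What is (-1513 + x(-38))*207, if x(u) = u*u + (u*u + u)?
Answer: 276759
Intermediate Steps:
x(u) = u + 2*u² (x(u) = u² + (u² + u) = u² + (u + u²) = u + 2*u²)
(-1513 + x(-38))*207 = (-1513 - 38*(1 + 2*(-38)))*207 = (-1513 - 38*(1 - 76))*207 = (-1513 - 38*(-75))*207 = (-1513 + 2850)*207 = 1337*207 = 276759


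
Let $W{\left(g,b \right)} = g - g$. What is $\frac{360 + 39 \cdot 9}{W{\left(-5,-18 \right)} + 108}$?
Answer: $\frac{79}{12} \approx 6.5833$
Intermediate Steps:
$W{\left(g,b \right)} = 0$
$\frac{360 + 39 \cdot 9}{W{\left(-5,-18 \right)} + 108} = \frac{360 + 39 \cdot 9}{0 + 108} = \frac{360 + 351}{108} = 711 \cdot \frac{1}{108} = \frac{79}{12}$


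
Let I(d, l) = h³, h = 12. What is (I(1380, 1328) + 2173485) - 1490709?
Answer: 684504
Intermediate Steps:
I(d, l) = 1728 (I(d, l) = 12³ = 1728)
(I(1380, 1328) + 2173485) - 1490709 = (1728 + 2173485) - 1490709 = 2175213 - 1490709 = 684504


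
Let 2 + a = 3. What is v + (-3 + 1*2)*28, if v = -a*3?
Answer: -31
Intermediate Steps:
a = 1 (a = -2 + 3 = 1)
v = -3 (v = -1*1*3 = -1*3 = -3)
v + (-3 + 1*2)*28 = -3 + (-3 + 1*2)*28 = -3 + (-3 + 2)*28 = -3 - 1*28 = -3 - 28 = -31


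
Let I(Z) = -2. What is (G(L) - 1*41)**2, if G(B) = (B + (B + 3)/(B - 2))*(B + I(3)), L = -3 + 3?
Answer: 1444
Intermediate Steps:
L = 0
G(B) = (-2 + B)*(B + (3 + B)/(-2 + B)) (G(B) = (B + (B + 3)/(B - 2))*(B - 2) = (B + (3 + B)/(-2 + B))*(-2 + B) = (-2 + B)*(B + (3 + B)/(-2 + B)))
(G(L) - 1*41)**2 = ((3 + 0**2 - 1*0) - 1*41)**2 = ((3 + 0 + 0) - 41)**2 = (3 - 41)**2 = (-38)**2 = 1444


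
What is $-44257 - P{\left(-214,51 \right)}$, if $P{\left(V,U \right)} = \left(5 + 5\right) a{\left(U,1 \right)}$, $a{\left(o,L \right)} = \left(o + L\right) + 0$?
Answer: $-44777$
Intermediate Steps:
$a{\left(o,L \right)} = L + o$ ($a{\left(o,L \right)} = \left(L + o\right) + 0 = L + o$)
$P{\left(V,U \right)} = 10 + 10 U$ ($P{\left(V,U \right)} = \left(5 + 5\right) \left(1 + U\right) = 10 \left(1 + U\right) = 10 + 10 U$)
$-44257 - P{\left(-214,51 \right)} = -44257 - \left(10 + 10 \cdot 51\right) = -44257 - \left(10 + 510\right) = -44257 - 520 = -44777$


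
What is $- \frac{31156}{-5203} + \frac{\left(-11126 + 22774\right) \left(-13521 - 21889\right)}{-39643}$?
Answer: $\frac{2147242020348}{206262529} \approx 10410.0$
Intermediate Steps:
$- \frac{31156}{-5203} + \frac{\left(-11126 + 22774\right) \left(-13521 - 21889\right)}{-39643} = \left(-31156\right) \left(- \frac{1}{5203}\right) + 11648 \left(-35410\right) \left(- \frac{1}{39643}\right) = \frac{31156}{5203} - - \frac{412455680}{39643} = \frac{31156}{5203} + \frac{412455680}{39643} = \frac{2147242020348}{206262529}$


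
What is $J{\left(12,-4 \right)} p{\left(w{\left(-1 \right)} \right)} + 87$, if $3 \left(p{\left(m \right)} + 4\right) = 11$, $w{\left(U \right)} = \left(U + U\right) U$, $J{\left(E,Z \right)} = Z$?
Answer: $\frac{265}{3} \approx 88.333$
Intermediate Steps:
$w{\left(U \right)} = 2 U^{2}$ ($w{\left(U \right)} = 2 U U = 2 U^{2}$)
$p{\left(m \right)} = - \frac{1}{3}$ ($p{\left(m \right)} = -4 + \frac{1}{3} \cdot 11 = -4 + \frac{11}{3} = - \frac{1}{3}$)
$J{\left(12,-4 \right)} p{\left(w{\left(-1 \right)} \right)} + 87 = \left(-4\right) \left(- \frac{1}{3}\right) + 87 = \frac{4}{3} + 87 = \frac{265}{3}$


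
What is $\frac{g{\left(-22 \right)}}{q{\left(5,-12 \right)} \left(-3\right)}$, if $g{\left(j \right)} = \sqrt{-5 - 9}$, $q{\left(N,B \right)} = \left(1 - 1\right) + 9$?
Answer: $- \frac{i \sqrt{14}}{27} \approx - 0.13858 i$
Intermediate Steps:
$q{\left(N,B \right)} = 9$ ($q{\left(N,B \right)} = \left(1 - 1\right) + 9 = 0 + 9 = 9$)
$g{\left(j \right)} = i \sqrt{14}$ ($g{\left(j \right)} = \sqrt{-14} = i \sqrt{14}$)
$\frac{g{\left(-22 \right)}}{q{\left(5,-12 \right)} \left(-3\right)} = \frac{i \sqrt{14}}{9 \left(-3\right)} = \frac{i \sqrt{14}}{-27} = i \sqrt{14} \left(- \frac{1}{27}\right) = - \frac{i \sqrt{14}}{27}$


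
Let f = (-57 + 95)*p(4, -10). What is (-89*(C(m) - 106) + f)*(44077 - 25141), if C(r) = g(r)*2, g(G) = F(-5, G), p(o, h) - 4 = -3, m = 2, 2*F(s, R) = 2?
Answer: 175991184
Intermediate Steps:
F(s, R) = 1 (F(s, R) = (½)*2 = 1)
p(o, h) = 1 (p(o, h) = 4 - 3 = 1)
g(G) = 1
f = 38 (f = (-57 + 95)*1 = 38*1 = 38)
C(r) = 2 (C(r) = 1*2 = 2)
(-89*(C(m) - 106) + f)*(44077 - 25141) = (-89*(2 - 106) + 38)*(44077 - 25141) = (-89*(-104) + 38)*18936 = (9256 + 38)*18936 = 9294*18936 = 175991184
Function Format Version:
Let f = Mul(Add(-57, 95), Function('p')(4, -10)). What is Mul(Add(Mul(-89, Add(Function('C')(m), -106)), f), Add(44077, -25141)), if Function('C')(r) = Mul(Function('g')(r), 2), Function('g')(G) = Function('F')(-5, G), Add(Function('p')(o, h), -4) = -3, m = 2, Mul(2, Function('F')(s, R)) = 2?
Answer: 175991184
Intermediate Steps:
Function('F')(s, R) = 1 (Function('F')(s, R) = Mul(Rational(1, 2), 2) = 1)
Function('p')(o, h) = 1 (Function('p')(o, h) = Add(4, -3) = 1)
Function('g')(G) = 1
f = 38 (f = Mul(Add(-57, 95), 1) = Mul(38, 1) = 38)
Function('C')(r) = 2 (Function('C')(r) = Mul(1, 2) = 2)
Mul(Add(Mul(-89, Add(Function('C')(m), -106)), f), Add(44077, -25141)) = Mul(Add(Mul(-89, Add(2, -106)), 38), Add(44077, -25141)) = Mul(Add(Mul(-89, -104), 38), 18936) = Mul(Add(9256, 38), 18936) = Mul(9294, 18936) = 175991184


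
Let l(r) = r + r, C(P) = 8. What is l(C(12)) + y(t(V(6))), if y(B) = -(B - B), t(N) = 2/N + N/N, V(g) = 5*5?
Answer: 16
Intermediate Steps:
V(g) = 25
t(N) = 1 + 2/N (t(N) = 2/N + 1 = 1 + 2/N)
y(B) = 0 (y(B) = -1*0 = 0)
l(r) = 2*r
l(C(12)) + y(t(V(6))) = 2*8 + 0 = 16 + 0 = 16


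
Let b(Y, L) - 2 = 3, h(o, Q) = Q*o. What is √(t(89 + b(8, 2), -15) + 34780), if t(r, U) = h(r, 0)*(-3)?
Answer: 2*√8695 ≈ 186.49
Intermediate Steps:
b(Y, L) = 5 (b(Y, L) = 2 + 3 = 5)
t(r, U) = 0 (t(r, U) = (0*r)*(-3) = 0*(-3) = 0)
√(t(89 + b(8, 2), -15) + 34780) = √(0 + 34780) = √34780 = 2*√8695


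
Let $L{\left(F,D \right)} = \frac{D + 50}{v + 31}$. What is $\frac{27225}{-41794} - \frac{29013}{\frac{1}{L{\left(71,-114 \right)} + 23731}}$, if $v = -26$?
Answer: $- \frac{143799808601427}{208970} \approx -6.8814 \cdot 10^{8}$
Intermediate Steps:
$L{\left(F,D \right)} = 10 + \frac{D}{5}$ ($L{\left(F,D \right)} = \frac{D + 50}{-26 + 31} = \frac{50 + D}{5} = \left(50 + D\right) \frac{1}{5} = 10 + \frac{D}{5}$)
$\frac{27225}{-41794} - \frac{29013}{\frac{1}{L{\left(71,-114 \right)} + 23731}} = \frac{27225}{-41794} - \frac{29013}{\frac{1}{\left(10 + \frac{1}{5} \left(-114\right)\right) + 23731}} = 27225 \left(- \frac{1}{41794}\right) - \frac{29013}{\frac{1}{\left(10 - \frac{114}{5}\right) + 23731}} = - \frac{27225}{41794} - \frac{29013}{\frac{1}{- \frac{64}{5} + 23731}} = - \frac{27225}{41794} - \frac{29013}{\frac{1}{\frac{118591}{5}}} = - \frac{27225}{41794} - \frac{29013}{\frac{5}{118591}} = - \frac{27225}{41794} - \frac{3440680683}{5} = - \frac{143799808601427}{208970}$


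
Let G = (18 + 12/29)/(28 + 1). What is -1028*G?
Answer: -548952/841 ≈ -652.74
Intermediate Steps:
G = 534/841 (G = (18 + 12*(1/29))/29 = (18 + 12/29)*(1/29) = (534/29)*(1/29) = 534/841 ≈ 0.63496)
-1028*G = -1028*534/841 = -548952/841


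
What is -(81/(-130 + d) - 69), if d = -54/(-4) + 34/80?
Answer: 323607/4643 ≈ 69.698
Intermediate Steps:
d = 557/40 (d = -54*(-¼) + 34*(1/80) = 27/2 + 17/40 = 557/40 ≈ 13.925)
-(81/(-130 + d) - 69) = -(81/(-130 + 557/40) - 69) = -(81/(-4643/40) - 69) = -(-40/4643*81 - 69) = -(-3240/4643 - 69) = -1*(-323607/4643) = 323607/4643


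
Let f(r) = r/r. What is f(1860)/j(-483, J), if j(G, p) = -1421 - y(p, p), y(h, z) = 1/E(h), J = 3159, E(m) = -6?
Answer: -6/8525 ≈ -0.00070381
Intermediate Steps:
f(r) = 1
y(h, z) = -1/6 (y(h, z) = 1/(-6) = -1/6)
j(G, p) = -8525/6 (j(G, p) = -1421 - 1*(-1/6) = -1421 + 1/6 = -8525/6)
f(1860)/j(-483, J) = 1/(-8525/6) = 1*(-6/8525) = -6/8525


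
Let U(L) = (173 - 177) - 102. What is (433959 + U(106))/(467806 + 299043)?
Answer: 433853/766849 ≈ 0.56576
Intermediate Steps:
U(L) = -106 (U(L) = -4 - 102 = -106)
(433959 + U(106))/(467806 + 299043) = (433959 - 106)/(467806 + 299043) = 433853/766849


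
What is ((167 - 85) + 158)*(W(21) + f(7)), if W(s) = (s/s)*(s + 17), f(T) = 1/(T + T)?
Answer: 63960/7 ≈ 9137.1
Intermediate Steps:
f(T) = 1/(2*T)
W(s) = 17 + s (W(s) = 1*(17 + s) = 17 + s)
((167 - 85) + 158)*(W(21) + f(7)) = ((167 - 85) + 158)*((17 + 21) + (1/2)/7) = (82 + 158)*(38 + (1/2)*(1/7)) = 240*(38 + 1/14) = 240*(533/14) = 63960/7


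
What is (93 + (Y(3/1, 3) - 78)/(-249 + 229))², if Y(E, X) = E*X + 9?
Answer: 9216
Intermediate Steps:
Y(E, X) = 9 + E*X
(93 + (Y(3/1, 3) - 78)/(-249 + 229))² = (93 + ((9 + (3/1)*3) - 78)/(-249 + 229))² = (93 + ((9 + (3*1)*3) - 78)/(-20))² = (93 + ((9 + 3*3) - 78)*(-1/20))² = (93 + ((9 + 9) - 78)*(-1/20))² = (93 + (18 - 78)*(-1/20))² = (93 - 60*(-1/20))² = (93 + 3)² = 96² = 9216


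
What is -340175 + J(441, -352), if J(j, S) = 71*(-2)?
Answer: -340317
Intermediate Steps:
J(j, S) = -142
-340175 + J(441, -352) = -340175 - 142 = -340317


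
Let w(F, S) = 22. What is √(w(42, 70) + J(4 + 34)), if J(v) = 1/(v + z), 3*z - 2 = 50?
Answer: √606730/166 ≈ 4.6923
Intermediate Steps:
z = 52/3 (z = ⅔ + (⅓)*50 = ⅔ + 50/3 = 52/3 ≈ 17.333)
J(v) = 1/(52/3 + v) (J(v) = 1/(v + 52/3) = 1/(52/3 + v))
√(w(42, 70) + J(4 + 34)) = √(22 + 3/(52 + 3*(4 + 34))) = √(22 + 3/(52 + 3*38)) = √(22 + 3/(52 + 114)) = √(22 + 3/166) = √(3655/166) = √606730/166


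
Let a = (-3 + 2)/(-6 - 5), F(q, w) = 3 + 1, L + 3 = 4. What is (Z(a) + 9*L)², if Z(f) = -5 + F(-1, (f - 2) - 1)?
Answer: 64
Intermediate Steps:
L = 1 (L = -3 + 4 = 1)
F(q, w) = 4
a = 1/11 (a = -1/(-11) = -1*(-1/11) = 1/11 ≈ 0.090909)
Z(f) = -1 (Z(f) = -5 + 4 = -1)
(Z(a) + 9*L)² = (-1 + 9*1)² = (-1 + 9)² = 8² = 64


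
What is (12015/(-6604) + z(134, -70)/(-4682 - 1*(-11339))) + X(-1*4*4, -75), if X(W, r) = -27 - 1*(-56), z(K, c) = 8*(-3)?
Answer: 398259887/14654276 ≈ 27.177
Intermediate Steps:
z(K, c) = -24
X(W, r) = 29 (X(W, r) = -27 + 56 = 29)
(12015/(-6604) + z(134, -70)/(-4682 - 1*(-11339))) + X(-1*4*4, -75) = (12015/(-6604) - 24/(-4682 - 1*(-11339))) + 29 = (12015*(-1/6604) - 24/(-4682 + 11339)) + 29 = (-12015/6604 - 24/6657) + 29 = (-12015/6604 - 24*1/6657) + 29 = (-12015/6604 - 8/2219) + 29 = -26714117/14654276 + 29 = 398259887/14654276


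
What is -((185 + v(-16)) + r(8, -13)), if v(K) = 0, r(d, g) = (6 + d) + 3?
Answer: -202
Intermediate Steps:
r(d, g) = 9 + d
-((185 + v(-16)) + r(8, -13)) = -((185 + 0) + (9 + 8)) = -(185 + 17) = -1*202 = -202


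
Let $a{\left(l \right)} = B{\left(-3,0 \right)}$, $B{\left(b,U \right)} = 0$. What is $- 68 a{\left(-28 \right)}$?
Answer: $0$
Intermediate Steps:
$a{\left(l \right)} = 0$
$- 68 a{\left(-28 \right)} = \left(-68\right) 0 = 0$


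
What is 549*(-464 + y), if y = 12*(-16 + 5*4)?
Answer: -228384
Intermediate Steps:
y = 48 (y = 12*(-16 + 20) = 12*4 = 48)
549*(-464 + y) = 549*(-464 + 48) = 549*(-416) = -228384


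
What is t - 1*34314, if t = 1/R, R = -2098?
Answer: -71990773/2098 ≈ -34314.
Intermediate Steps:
t = -1/2098 (t = 1/(-2098) = -1/2098 ≈ -0.00047664)
t - 1*34314 = -1/2098 - 1*34314 = -1/2098 - 34314 = -71990773/2098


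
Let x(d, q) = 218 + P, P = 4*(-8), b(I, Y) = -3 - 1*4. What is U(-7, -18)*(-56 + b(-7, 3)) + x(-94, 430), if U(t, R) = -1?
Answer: 249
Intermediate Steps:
b(I, Y) = -7 (b(I, Y) = -3 - 4 = -7)
P = -32
x(d, q) = 186 (x(d, q) = 218 - 32 = 186)
U(-7, -18)*(-56 + b(-7, 3)) + x(-94, 430) = -(-56 - 7) + 186 = -1*(-63) + 186 = 63 + 186 = 249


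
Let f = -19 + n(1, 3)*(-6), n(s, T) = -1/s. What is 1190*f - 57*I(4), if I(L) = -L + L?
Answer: -15470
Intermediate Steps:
I(L) = 0
f = -13 (f = -19 - 1/1*(-6) = -19 - 1*1*(-6) = -19 - 1*(-6) = -19 + 6 = -13)
1190*f - 57*I(4) = 1190*(-13) - 57*0 = -15470 + 0 = -15470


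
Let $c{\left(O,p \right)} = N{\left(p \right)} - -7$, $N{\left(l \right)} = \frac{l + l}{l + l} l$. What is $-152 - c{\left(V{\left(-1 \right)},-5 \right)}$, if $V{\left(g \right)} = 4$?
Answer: $-154$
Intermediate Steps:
$N{\left(l \right)} = l$ ($N{\left(l \right)} = \frac{2 l}{2 l} l = 2 l \frac{1}{2 l} l = 1 l = l$)
$c{\left(O,p \right)} = 7 + p$ ($c{\left(O,p \right)} = p - -7 = p + 7 = 7 + p$)
$-152 - c{\left(V{\left(-1 \right)},-5 \right)} = -152 - \left(7 - 5\right) = -152 - 2 = -154$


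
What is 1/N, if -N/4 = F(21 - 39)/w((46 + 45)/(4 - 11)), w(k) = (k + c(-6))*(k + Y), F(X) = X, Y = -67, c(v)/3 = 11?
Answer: -200/9 ≈ -22.222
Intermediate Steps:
c(v) = 33 (c(v) = 3*11 = 33)
w(k) = (-67 + k)*(33 + k) (w(k) = (k + 33)*(k - 67) = (33 + k)*(-67 + k) = (-67 + k)*(33 + k))
N = -9/200 (N = -4*(21 - 39)/(-2211 + ((46 + 45)/(4 - 11))² - 34*(46 + 45)/(4 - 11)) = -(-72)/(-2211 + (91/(-7))² - 3094/(-7)) = -(-72)/(-2211 + (91*(-⅐))² - 3094*(-1)/7) = -(-72)/(-2211 + (-13)² - 34*(-13)) = -(-72)/(-2211 + 169 + 442) = -(-72)/(-1600) = -(-72)*(-1)/1600 = -4*9/800 = -9/200 ≈ -0.045000)
1/N = 1/(-9/200) = -200/9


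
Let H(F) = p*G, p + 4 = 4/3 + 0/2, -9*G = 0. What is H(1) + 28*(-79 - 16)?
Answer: -2660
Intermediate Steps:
G = 0 (G = -⅑*0 = 0)
p = -8/3 (p = -4 + (4/3 + 0/2) = -4 + (4*(⅓) + 0*(½)) = -4 + (4/3 + 0) = -4 + 4/3 = -8/3 ≈ -2.6667)
H(F) = 0 (H(F) = -8/3*0 = 0)
H(1) + 28*(-79 - 16) = 0 + 28*(-79 - 16) = 0 + 28*(-95) = 0 - 2660 = -2660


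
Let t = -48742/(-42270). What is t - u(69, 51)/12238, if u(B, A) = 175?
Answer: 294553673/258650130 ≈ 1.1388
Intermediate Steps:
t = 24371/21135 (t = -48742*(-1/42270) = 24371/21135 ≈ 1.1531)
t - u(69, 51)/12238 = 24371/21135 - 175/12238 = 294553673/258650130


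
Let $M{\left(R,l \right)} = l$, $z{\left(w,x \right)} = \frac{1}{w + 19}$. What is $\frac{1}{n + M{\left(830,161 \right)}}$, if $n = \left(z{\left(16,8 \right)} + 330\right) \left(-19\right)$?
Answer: $- \frac{35}{213834} \approx -0.00016368$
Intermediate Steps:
$z{\left(w,x \right)} = \frac{1}{19 + w}$
$n = - \frac{219469}{35}$ ($n = \left(\frac{1}{19 + 16} + 330\right) \left(-19\right) = \left(\frac{1}{35} + 330\right) \left(-19\right) = \frac{11551}{35} \left(-19\right) = - \frac{219469}{35} \approx -6270.5$)
$\frac{1}{n + M{\left(830,161 \right)}} = \frac{1}{- \frac{219469}{35} + 161} = \frac{1}{- \frac{213834}{35}} = - \frac{35}{213834}$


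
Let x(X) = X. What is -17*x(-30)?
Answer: 510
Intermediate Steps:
-17*x(-30) = -17*(-30) = 510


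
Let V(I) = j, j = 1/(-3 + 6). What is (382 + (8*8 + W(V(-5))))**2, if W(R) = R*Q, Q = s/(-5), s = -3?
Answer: 4977361/25 ≈ 1.9909e+5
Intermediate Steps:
j = 1/3 ≈ 0.33333
V(I) = 1/3
Q = 3/5 (Q = -3/(-5) = -3*(-1/5) = 3/5 ≈ 0.60000)
W(R) = 3*R/5 (W(R) = R*(3/5) = 3*R/5)
(382 + (8*8 + W(V(-5))))**2 = (382 + (8*8 + (3/5)*(1/3)))**2 = (382 + (64 + 1/5))**2 = (382 + 321/5)**2 = (2231/5)**2 = 4977361/25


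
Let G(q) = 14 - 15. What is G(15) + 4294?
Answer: 4293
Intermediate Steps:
G(q) = -1
G(15) + 4294 = -1 + 4294 = 4293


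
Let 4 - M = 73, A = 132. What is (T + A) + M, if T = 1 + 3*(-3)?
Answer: 55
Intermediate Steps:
M = -69 (M = 4 - 1*73 = 4 - 73 = -69)
T = -8 (T = 1 - 9 = -8)
(T + A) + M = (-8 + 132) - 69 = 124 - 69 = 55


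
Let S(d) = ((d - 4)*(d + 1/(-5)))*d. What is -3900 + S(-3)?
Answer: -19836/5 ≈ -3967.2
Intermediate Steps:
S(d) = d*(-4 + d)*(-⅕ + d) (S(d) = ((-4 + d)*(d - ⅕))*d = ((-4 + d)*(-⅕ + d))*d = d*(-4 + d)*(-⅕ + d))
-3900 + S(-3) = -3900 + (⅕)*(-3)*(4 - 21*(-3) + 5*(-3)²) = -3900 + (⅕)*(-3)*(4 + 63 + 5*9) = -3900 + (⅕)*(-3)*(4 + 63 + 45) = -3900 + (⅕)*(-3)*112 = -3900 - 336/5 = -19836/5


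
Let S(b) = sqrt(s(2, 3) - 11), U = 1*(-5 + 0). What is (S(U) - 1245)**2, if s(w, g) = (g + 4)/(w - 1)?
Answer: 1550021 - 4980*I ≈ 1.55e+6 - 4980.0*I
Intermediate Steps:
s(w, g) = (4 + g)/(-1 + w)
U = -5 (U = 1*(-5) = -5)
S(b) = 2*I (S(b) = sqrt((4 + 3)/(-1 + 2) - 11) = sqrt(7/1 - 11) = sqrt(1*7 - 11) = sqrt(7 - 11) = sqrt(-4) = 2*I)
(S(U) - 1245)**2 = (2*I - 1245)**2 = (-1245 + 2*I)**2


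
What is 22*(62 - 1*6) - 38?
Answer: 1194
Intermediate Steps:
22*(62 - 1*6) - 38 = 22*(62 - 6) - 38 = 22*56 - 38 = 1232 - 38 = 1194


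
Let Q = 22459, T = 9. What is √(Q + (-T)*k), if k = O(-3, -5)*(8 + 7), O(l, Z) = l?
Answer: 4*√1429 ≈ 151.21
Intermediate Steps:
k = -45 (k = -3*(8 + 7) = -3*15 = -45)
√(Q + (-T)*k) = √(22459 - 1*9*(-45)) = √(22459 - 9*(-45)) = √(22459 + 405) = √22864 = 4*√1429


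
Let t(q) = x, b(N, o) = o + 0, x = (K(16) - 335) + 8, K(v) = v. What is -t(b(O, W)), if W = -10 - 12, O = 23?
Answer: 311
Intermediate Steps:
x = -311 (x = (16 - 335) + 8 = -319 + 8 = -311)
W = -22
b(N, o) = o
t(q) = -311
-t(b(O, W)) = -1*(-311) = 311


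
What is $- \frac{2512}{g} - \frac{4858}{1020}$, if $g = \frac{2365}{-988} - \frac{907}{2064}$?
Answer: $\frac{649616852659}{736628190} \approx 881.88$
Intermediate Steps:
$g = - \frac{1444369}{509808}$ ($g = 2365 \left(- \frac{1}{988}\right) - \frac{907}{2064} = - \frac{2365}{988} - \frac{907}{2064} = - \frac{1444369}{509808} \approx -2.8332$)
$- \frac{2512}{g} - \frac{4858}{1020} = - \frac{2512}{- \frac{1444369}{509808}} - \frac{4858}{1020} = \left(-2512\right) \left(- \frac{509808}{1444369}\right) - \frac{2429}{510} = \frac{1280637696}{1444369} - \frac{2429}{510} = \frac{649616852659}{736628190}$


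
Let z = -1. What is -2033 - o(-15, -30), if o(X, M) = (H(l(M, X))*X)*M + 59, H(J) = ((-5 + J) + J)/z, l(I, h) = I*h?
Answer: 400658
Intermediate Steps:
H(J) = 5 - 2*J (H(J) = ((-5 + J) + J)/(-1) = (-5 + 2*J)*(-1) = 5 - 2*J)
o(X, M) = 59 + M*X*(5 - 2*M*X) (o(X, M) = ((5 - 2*M*X)*X)*M + 59 = (X*(5 - 2*M*X))*M + 59 = M*X*(5 - 2*M*X) + 59 = 59 + M*X*(5 - 2*M*X))
-2033 - o(-15, -30) = -2033 - (59 - 30*(-15)*(5 - 2*(-30)*(-15))) = -2033 - (59 - 30*(-15)*(5 - 900)) = -2033 - (59 - 30*(-15)*(-895)) = -2033 - (59 - 402750) = -2033 - 1*(-402691) = -2033 + 402691 = 400658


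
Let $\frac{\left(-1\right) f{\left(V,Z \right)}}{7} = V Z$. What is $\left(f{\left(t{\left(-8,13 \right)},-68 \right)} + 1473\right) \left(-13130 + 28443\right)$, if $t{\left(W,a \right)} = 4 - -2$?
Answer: $66289977$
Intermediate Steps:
$t{\left(W,a \right)} = 6$ ($t{\left(W,a \right)} = 4 + 2 = 6$)
$f{\left(V,Z \right)} = - 7 V Z$
$\left(f{\left(t{\left(-8,13 \right)},-68 \right)} + 1473\right) \left(-13130 + 28443\right) = \left(\left(-7\right) 6 \left(-68\right) + 1473\right) \left(-13130 + 28443\right) = \left(2856 + 1473\right) 15313 = 4329 \cdot 15313 = 66289977$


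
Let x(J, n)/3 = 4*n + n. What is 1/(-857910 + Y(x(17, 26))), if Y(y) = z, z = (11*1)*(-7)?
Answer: -1/857987 ≈ -1.1655e-6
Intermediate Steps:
z = -77 (z = 11*(-7) = -77)
x(J, n) = 15*n (x(J, n) = 3*(4*n + n) = 3*(5*n) = 15*n)
Y(y) = -77
1/(-857910 + Y(x(17, 26))) = 1/(-857910 - 77) = 1/(-857987) = -1/857987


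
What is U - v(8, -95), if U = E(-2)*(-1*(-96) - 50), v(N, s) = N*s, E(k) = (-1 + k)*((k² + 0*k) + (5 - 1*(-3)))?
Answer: -896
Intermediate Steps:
E(k) = (-1 + k)*(8 + k²) (E(k) = (-1 + k)*((k² + 0) + (5 + 3)) = (-1 + k)*(k² + 8) = (-1 + k)*(8 + k²))
U = -1656 (U = (-8 + (-2)³ - 1*(-2)² + 8*(-2))*(-1*(-96) - 50) = (-8 - 8 - 1*4 - 16)*(96 - 50) = (-8 - 8 - 4 - 16)*46 = -36*46 = -1656)
U - v(8, -95) = -1656 - 8*(-95) = -1656 - 1*(-760) = -1656 + 760 = -896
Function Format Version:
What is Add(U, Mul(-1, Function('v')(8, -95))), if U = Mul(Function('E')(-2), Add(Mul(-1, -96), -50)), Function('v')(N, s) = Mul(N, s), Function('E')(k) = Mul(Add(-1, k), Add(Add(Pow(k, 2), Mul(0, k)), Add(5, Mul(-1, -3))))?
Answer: -896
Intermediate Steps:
Function('E')(k) = Mul(Add(-1, k), Add(8, Pow(k, 2))) (Function('E')(k) = Mul(Add(-1, k), Add(Add(Pow(k, 2), 0), Add(5, 3))) = Mul(Add(-1, k), Add(Pow(k, 2), 8)) = Mul(Add(-1, k), Add(8, Pow(k, 2))))
U = -1656 (U = Mul(Add(-8, Pow(-2, 3), Mul(-1, Pow(-2, 2)), Mul(8, -2)), Add(Mul(-1, -96), -50)) = Mul(Add(-8, -8, Mul(-1, 4), -16), Add(96, -50)) = Mul(Add(-8, -8, -4, -16), 46) = Mul(-36, 46) = -1656)
Add(U, Mul(-1, Function('v')(8, -95))) = Add(-1656, Mul(-1, Mul(8, -95))) = Add(-1656, Mul(-1, -760)) = Add(-1656, 760) = -896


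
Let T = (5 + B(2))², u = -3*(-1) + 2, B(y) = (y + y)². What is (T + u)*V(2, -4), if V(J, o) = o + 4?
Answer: 0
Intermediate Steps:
B(y) = 4*y² (B(y) = (2*y)² = 4*y²)
V(J, o) = 4 + o
u = 5 (u = 3 + 2 = 5)
T = 441 (T = (5 + 4*2²)² = (5 + 4*4)² = (5 + 16)² = 21² = 441)
(T + u)*V(2, -4) = (441 + 5)*(4 - 4) = 446*0 = 0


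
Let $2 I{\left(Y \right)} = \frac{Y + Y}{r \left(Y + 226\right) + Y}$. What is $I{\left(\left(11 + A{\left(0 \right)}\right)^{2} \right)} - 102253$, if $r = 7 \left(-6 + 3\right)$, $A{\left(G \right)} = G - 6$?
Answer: $- \frac{536419263}{5246} \approx -1.0225 \cdot 10^{5}$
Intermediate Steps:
$A{\left(G \right)} = -6 + G$ ($A{\left(G \right)} = G - 6 = -6 + G$)
$r = -21$ ($r = 7 \left(-3\right) = -21$)
$I{\left(Y \right)} = \frac{Y}{-4746 - 20 Y}$ ($I{\left(Y \right)} = \frac{\left(Y + Y\right) \frac{1}{- 21 \left(Y + 226\right) + Y}}{2} = \frac{2 Y \frac{1}{- 21 \left(226 + Y\right) + Y}}{2} = \frac{2 Y \frac{1}{\left(-4746 - 21 Y\right) + Y}}{2} = \frac{2 Y \frac{1}{-4746 - 20 Y}}{2} = \frac{Y}{-4746 - 20 Y}$)
$I{\left(\left(11 + A{\left(0 \right)}\right)^{2} \right)} - 102253 = \frac{\left(11 + \left(-6 + 0\right)\right)^{2}}{2 \left(-2373 - 10 \left(11 + \left(-6 + 0\right)\right)^{2}\right)} - 102253 = \frac{\left(11 - 6\right)^{2}}{2 \left(-2373 - 10 \left(11 - 6\right)^{2}\right)} - 102253 = \frac{5^{2}}{2 \left(-2373 - 10 \cdot 5^{2}\right)} - 102253 = \frac{1}{2} \cdot 25 \frac{1}{-2373 - 250} - 102253 = \frac{1}{2} \cdot 25 \frac{1}{-2623} - 102253 = \frac{1}{2} \cdot 25 \left(- \frac{1}{2623}\right) - 102253 = - \frac{25}{5246} - 102253 = - \frac{536419263}{5246}$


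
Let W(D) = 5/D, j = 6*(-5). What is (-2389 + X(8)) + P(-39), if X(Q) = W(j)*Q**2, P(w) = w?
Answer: -7316/3 ≈ -2438.7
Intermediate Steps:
j = -30
X(Q) = -Q**2/6 (X(Q) = (5/(-30))*Q**2 = (5*(-1/30))*Q**2 = -Q**2/6)
(-2389 + X(8)) + P(-39) = (-2389 - 1/6*8**2) - 39 = (-2389 - 1/6*64) - 39 = (-2389 - 32/3) - 39 = -7199/3 - 39 = -7316/3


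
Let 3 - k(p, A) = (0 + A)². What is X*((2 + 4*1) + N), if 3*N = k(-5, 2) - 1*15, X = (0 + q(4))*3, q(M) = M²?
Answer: 32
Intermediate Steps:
k(p, A) = 3 - A² (k(p, A) = 3 - (0 + A)² = 3 - A²)
X = 48 (X = (0 + 4²)*3 = (0 + 16)*3 = 16*3 = 48)
N = -16/3 (N = ((3 - 1*2²) - 1*15)/3 = ((3 - 1*4) - 15)/3 = ((3 - 4) - 15)/3 = (-1 - 15)/3 = (⅓)*(-16) = -16/3 ≈ -5.3333)
X*((2 + 4*1) + N) = 48*((2 + 4*1) - 16/3) = 48*((2 + 4) - 16/3) = 48*(6 - 16/3) = 48*(⅔) = 32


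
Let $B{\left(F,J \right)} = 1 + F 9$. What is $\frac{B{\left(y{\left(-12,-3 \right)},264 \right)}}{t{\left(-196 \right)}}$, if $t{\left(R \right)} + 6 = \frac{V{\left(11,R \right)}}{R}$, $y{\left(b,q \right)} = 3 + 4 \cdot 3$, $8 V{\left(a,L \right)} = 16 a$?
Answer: $- \frac{13328}{599} \approx -22.25$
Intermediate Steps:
$V{\left(a,L \right)} = 2 a$ ($V{\left(a,L \right)} = \frac{16 a}{8} = 2 a$)
$y{\left(b,q \right)} = 15$ ($y{\left(b,q \right)} = 3 + 12 = 15$)
$t{\left(R \right)} = -6 + \frac{22}{R}$ ($t{\left(R \right)} = -6 + \frac{2 \cdot 11}{R} = -6 + \frac{22}{R}$)
$B{\left(F,J \right)} = 1 + 9 F$
$\frac{B{\left(y{\left(-12,-3 \right)},264 \right)}}{t{\left(-196 \right)}} = \frac{1 + 9 \cdot 15}{-6 + \frac{22}{-196}} = \frac{1 + 135}{-6 + 22 \left(- \frac{1}{196}\right)} = \frac{136}{-6 - \frac{11}{98}} = \frac{136}{- \frac{599}{98}} = 136 \left(- \frac{98}{599}\right) = - \frac{13328}{599}$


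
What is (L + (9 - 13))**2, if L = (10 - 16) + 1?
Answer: 81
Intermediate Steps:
L = -5 (L = -6 + 1 = -5)
(L + (9 - 13))**2 = (-5 + (9 - 13))**2 = (-5 - 4)**2 = (-9)**2 = 81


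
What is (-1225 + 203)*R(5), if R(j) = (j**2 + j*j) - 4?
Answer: -47012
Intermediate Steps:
R(j) = -4 + 2*j**2 (R(j) = (j**2 + j**2) - 4 = 2*j**2 - 4 = -4 + 2*j**2)
(-1225 + 203)*R(5) = (-1225 + 203)*(-4 + 2*5**2) = -1022*(-4 + 2*25) = -1022*(-4 + 50) = -1022*46 = -47012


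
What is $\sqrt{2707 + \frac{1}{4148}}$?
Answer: $\frac{\sqrt{11644096569}}{2074} \approx 52.029$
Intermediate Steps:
$\sqrt{2707 + \frac{1}{4148}} = \sqrt{\frac{11228637}{4148}} = \frac{\sqrt{11644096569}}{2074}$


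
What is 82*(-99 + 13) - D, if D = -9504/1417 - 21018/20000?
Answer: -99816908747/14170000 ≈ -7044.2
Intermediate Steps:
D = -109931253/14170000 (D = -9504*1/1417 - 21018*1/20000 = -9504/1417 - 10509/10000 = -109931253/14170000 ≈ -7.7580)
82*(-99 + 13) - D = 82*(-99 + 13) - 1*(-109931253/14170000) = 82*(-86) + 109931253/14170000 = -7052 + 109931253/14170000 = -99816908747/14170000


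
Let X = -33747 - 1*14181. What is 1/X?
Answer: -1/47928 ≈ -2.0865e-5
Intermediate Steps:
X = -47928 (X = -33747 - 14181 = -47928)
1/X = 1/(-47928) = -1/47928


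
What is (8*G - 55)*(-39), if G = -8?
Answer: 4641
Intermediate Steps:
(8*G - 55)*(-39) = (8*(-8) - 55)*(-39) = (-64 - 55)*(-39) = -119*(-39) = 4641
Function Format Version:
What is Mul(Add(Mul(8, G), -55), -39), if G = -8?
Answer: 4641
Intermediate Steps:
Mul(Add(Mul(8, G), -55), -39) = Mul(Add(Mul(8, -8), -55), -39) = Mul(Add(-64, -55), -39) = Mul(-119, -39) = 4641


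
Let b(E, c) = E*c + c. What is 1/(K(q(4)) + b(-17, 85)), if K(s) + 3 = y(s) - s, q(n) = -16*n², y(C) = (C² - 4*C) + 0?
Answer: 1/65453 ≈ 1.5278e-5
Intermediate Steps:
y(C) = C² - 4*C
b(E, c) = c + E*c
K(s) = -3 - s + s*(-4 + s) (K(s) = -3 + (s*(-4 + s) - s) = -3 + (-s + s*(-4 + s)) = -3 - s + s*(-4 + s))
1/(K(q(4)) + b(-17, 85)) = 1/((-3 - (-16)*4² + (-16*4²)*(-4 - 16*4²)) + 85*(1 - 17)) = 1/((-3 - (-16)*16 + (-16*16)*(-4 - 16*16)) + 85*(-16)) = 1/((-3 - 1*(-256) - 256*(-4 - 256)) - 1360) = 1/((-3 + 256 - 256*(-260)) - 1360) = 1/((-3 + 256 + 66560) - 1360) = 1/(66813 - 1360) = 1/65453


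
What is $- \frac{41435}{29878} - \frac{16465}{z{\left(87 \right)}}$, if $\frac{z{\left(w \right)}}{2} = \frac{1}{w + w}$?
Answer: $- \frac{42798931925}{29878} \approx -1.4325 \cdot 10^{6}$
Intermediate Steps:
$z{\left(w \right)} = \frac{1}{w}$ ($z{\left(w \right)} = \frac{2}{w + w} = \frac{2}{2 w} = 2 \frac{1}{2 w} = \frac{1}{w}$)
$- \frac{41435}{29878} - \frac{16465}{z{\left(87 \right)}} = - \frac{41435}{29878} - \frac{16465}{\frac{1}{87}} = \left(-41435\right) \frac{1}{29878} - 16465 \frac{1}{\frac{1}{87}} = - \frac{41435}{29878} - 1432455 = - \frac{42798931925}{29878}$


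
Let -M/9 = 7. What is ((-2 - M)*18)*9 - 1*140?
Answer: 9742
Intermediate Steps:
M = -63 (M = -9*7 = -63)
((-2 - M)*18)*9 - 1*140 = ((-2 - 1*(-63))*18)*9 - 1*140 = ((-2 + 63)*18)*9 - 140 = (61*18)*9 - 140 = 1098*9 - 140 = 9882 - 140 = 9742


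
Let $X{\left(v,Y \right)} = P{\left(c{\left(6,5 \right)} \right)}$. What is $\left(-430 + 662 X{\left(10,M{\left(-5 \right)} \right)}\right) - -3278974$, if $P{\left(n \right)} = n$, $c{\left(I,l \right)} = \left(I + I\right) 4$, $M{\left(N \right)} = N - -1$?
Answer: $3310320$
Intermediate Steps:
$M{\left(N \right)} = 1 + N$ ($M{\left(N \right)} = N + 1 = 1 + N$)
$c{\left(I,l \right)} = 8 I$ ($c{\left(I,l \right)} = 2 I 4 = 8 I$)
$X{\left(v,Y \right)} = 48$ ($X{\left(v,Y \right)} = 8 \cdot 6 = 48$)
$\left(-430 + 662 X{\left(10,M{\left(-5 \right)} \right)}\right) - -3278974 = \left(-430 + 662 \cdot 48\right) - -3278974 = \left(-430 + 31776\right) + 3278974 = 31346 + 3278974 = 3310320$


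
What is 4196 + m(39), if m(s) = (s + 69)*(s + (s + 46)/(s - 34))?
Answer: 10244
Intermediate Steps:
m(s) = (69 + s)*(s + (46 + s)/(-34 + s))
4196 + m(39) = 4196 + (3174 + 39³ - 2231*39 + 36*39²)/(-34 + 39) = 4196 + (3174 + 59319 - 87009 + 36*1521)/5 = 4196 + (3174 + 59319 - 87009 + 54756)/5 = 4196 + (⅕)*30240 = 4196 + 6048 = 10244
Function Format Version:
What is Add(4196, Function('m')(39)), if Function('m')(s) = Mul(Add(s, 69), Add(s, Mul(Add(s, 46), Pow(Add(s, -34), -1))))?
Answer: 10244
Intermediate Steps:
Function('m')(s) = Mul(Add(69, s), Add(s, Mul(Pow(Add(-34, s), -1), Add(46, s)))) (Function('m')(s) = Mul(Add(69, s), Add(s, Mul(Add(46, s), Pow(Add(-34, s), -1)))) = Mul(Add(69, s), Add(s, Mul(Pow(Add(-34, s), -1), Add(46, s)))))
Add(4196, Function('m')(39)) = Add(4196, Mul(Pow(Add(-34, 39), -1), Add(3174, Pow(39, 3), Mul(-2231, 39), Mul(36, Pow(39, 2))))) = Add(4196, Mul(Pow(5, -1), Add(3174, 59319, -87009, Mul(36, 1521)))) = Add(4196, Mul(Rational(1, 5), Add(3174, 59319, -87009, 54756))) = Add(4196, Mul(Rational(1, 5), 30240)) = Add(4196, 6048) = 10244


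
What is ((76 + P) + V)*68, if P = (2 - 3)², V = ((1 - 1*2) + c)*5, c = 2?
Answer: 5576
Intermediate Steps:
V = 5 (V = ((1 - 1*2) + 2)*5 = ((1 - 2) + 2)*5 = (-1 + 2)*5 = 1*5 = 5)
P = 1 (P = (-1)² = 1)
((76 + P) + V)*68 = ((76 + 1) + 5)*68 = (77 + 5)*68 = 82*68 = 5576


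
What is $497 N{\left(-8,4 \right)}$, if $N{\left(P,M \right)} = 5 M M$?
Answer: $39760$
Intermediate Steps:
$N{\left(P,M \right)} = 5 M^{2}$
$497 N{\left(-8,4 \right)} = 497 \cdot 5 \cdot 4^{2} = 497 \cdot 5 \cdot 16 = 497 \cdot 80 = 39760$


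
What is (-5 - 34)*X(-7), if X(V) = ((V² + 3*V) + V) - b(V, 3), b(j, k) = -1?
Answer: -858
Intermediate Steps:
X(V) = 1 + V² + 4*V (X(V) = ((V² + 3*V) + V) - 1*(-1) = (V² + 4*V) + 1 = 1 + V² + 4*V)
(-5 - 34)*X(-7) = (-5 - 34)*(1 + (-7)² + 4*(-7)) = -39*(1 + 49 - 28) = -39*22 = -858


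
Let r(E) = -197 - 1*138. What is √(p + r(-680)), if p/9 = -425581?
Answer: 2*I*√957641 ≈ 1957.2*I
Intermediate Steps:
r(E) = -335 (r(E) = -197 - 138 = -335)
p = -3830229 (p = 9*(-425581) = -3830229)
√(p + r(-680)) = √(-3830229 - 335) = √(-3830564) = 2*I*√957641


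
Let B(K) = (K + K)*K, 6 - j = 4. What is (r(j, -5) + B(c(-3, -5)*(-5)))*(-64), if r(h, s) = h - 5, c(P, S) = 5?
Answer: -79808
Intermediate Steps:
j = 2 (j = 6 - 1*4 = 6 - 4 = 2)
B(K) = 2*K**2 (B(K) = (2*K)*K = 2*K**2)
r(h, s) = -5 + h
(r(j, -5) + B(c(-3, -5)*(-5)))*(-64) = ((-5 + 2) + 2*(5*(-5))**2)*(-64) = (-3 + 2*(-25)**2)*(-64) = (-3 + 2*625)*(-64) = (-3 + 1250)*(-64) = 1247*(-64) = -79808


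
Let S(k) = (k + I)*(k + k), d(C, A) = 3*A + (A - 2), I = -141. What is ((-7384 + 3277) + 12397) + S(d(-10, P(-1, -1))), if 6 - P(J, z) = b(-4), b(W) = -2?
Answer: 1630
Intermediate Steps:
P(J, z) = 8 (P(J, z) = 6 - 1*(-2) = 6 + 2 = 8)
d(C, A) = -2 + 4*A (d(C, A) = 3*A + (-2 + A) = -2 + 4*A)
S(k) = 2*k*(-141 + k) (S(k) = (k - 141)*(k + k) = (-141 + k)*(2*k) = 2*k*(-141 + k))
((-7384 + 3277) + 12397) + S(d(-10, P(-1, -1))) = ((-7384 + 3277) + 12397) + 2*(-2 + 4*8)*(-141 + (-2 + 4*8)) = (-4107 + 12397) + 2*(-2 + 32)*(-141 + (-2 + 32)) = 8290 + 2*30*(-141 + 30) = 8290 + 2*30*(-111) = 8290 - 6660 = 1630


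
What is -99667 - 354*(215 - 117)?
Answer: -134359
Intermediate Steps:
-99667 - 354*(215 - 117) = -99667 - 354*98 = -99667 - 1*34692 = -99667 - 34692 = -134359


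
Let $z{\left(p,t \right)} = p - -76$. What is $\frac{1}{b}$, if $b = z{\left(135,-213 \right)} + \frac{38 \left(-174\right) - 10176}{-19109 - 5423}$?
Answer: $\frac{6133}{1298260} \approx 0.004724$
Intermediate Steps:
$z{\left(p,t \right)} = 76 + p$ ($z{\left(p,t \right)} = p + 76 = 76 + p$)
$b = \frac{1298260}{6133}$ ($b = \left(76 + 135\right) + \frac{38 \left(-174\right) - 10176}{-19109 - 5423} = 211 + \frac{-6612 - 10176}{-24532} = 211 - - \frac{4197}{6133} = 211 + \frac{4197}{6133} = \frac{1298260}{6133} \approx 211.68$)
$\frac{1}{b} = \frac{1}{\frac{1298260}{6133}} = \frac{6133}{1298260}$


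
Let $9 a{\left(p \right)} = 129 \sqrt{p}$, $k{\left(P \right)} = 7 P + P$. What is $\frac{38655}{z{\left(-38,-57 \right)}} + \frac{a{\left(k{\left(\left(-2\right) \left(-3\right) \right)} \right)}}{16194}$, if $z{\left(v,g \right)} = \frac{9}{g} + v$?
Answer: $- \frac{146889}{145} + \frac{86 \sqrt{3}}{24291} \approx -1013.0$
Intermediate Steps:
$z{\left(v,g \right)} = v + \frac{9}{g}$
$k{\left(P \right)} = 8 P$
$a{\left(p \right)} = \frac{43 \sqrt{p}}{3}$ ($a{\left(p \right)} = \frac{129 \sqrt{p}}{9} = \frac{43 \sqrt{p}}{3}$)
$\frac{38655}{z{\left(-38,-57 \right)}} + \frac{a{\left(k{\left(\left(-2\right) \left(-3\right) \right)} \right)}}{16194} = \frac{38655}{-38 + \frac{9}{-57}} + \frac{\frac{43}{3} \sqrt{8 \left(\left(-2\right) \left(-3\right)\right)}}{16194} = \frac{38655}{-38 + 9 \left(- \frac{1}{57}\right)} + \frac{43 \sqrt{8 \cdot 6}}{3} \cdot \frac{1}{16194} = \frac{38655}{-38 - \frac{3}{19}} + \frac{43 \sqrt{48}}{3} \cdot \frac{1}{16194} = \frac{38655}{- \frac{725}{19}} + \frac{43 \cdot 4 \sqrt{3}}{3} \cdot \frac{1}{16194} = 38655 \left(- \frac{19}{725}\right) + \frac{172 \sqrt{3}}{3} \cdot \frac{1}{16194} = - \frac{146889}{145} + \frac{86 \sqrt{3}}{24291}$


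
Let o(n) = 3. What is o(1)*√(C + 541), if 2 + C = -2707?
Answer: 6*I*√542 ≈ 139.69*I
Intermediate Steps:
C = -2709 (C = -2 - 2707 = -2709)
o(1)*√(C + 541) = 3*√(-2709 + 541) = 3*√(-2168) = 3*(2*I*√542) = 6*I*√542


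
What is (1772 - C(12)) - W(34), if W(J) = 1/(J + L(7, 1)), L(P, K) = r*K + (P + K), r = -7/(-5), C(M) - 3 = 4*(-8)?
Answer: 390812/217 ≈ 1801.0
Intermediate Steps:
C(M) = -29 (C(M) = 3 + 4*(-8) = 3 - 32 = -29)
r = 7/5 (r = -7*(-1/5) = 7/5 ≈ 1.4000)
L(P, K) = P + 12*K/5 (L(P, K) = 7*K/5 + (P + K) = 7*K/5 + (K + P) = P + 12*K/5)
W(J) = 1/(47/5 + J) (W(J) = 1/(J + (7 + (12/5)*1)) = 1/(J + (7 + 12/5)) = 1/(J + 47/5) = 1/(47/5 + J))
(1772 - C(12)) - W(34) = (1772 - 1*(-29)) - 5/(47 + 5*34) = (1772 + 29) - 5/(47 + 170) = 1801 - 5/217 = 390812/217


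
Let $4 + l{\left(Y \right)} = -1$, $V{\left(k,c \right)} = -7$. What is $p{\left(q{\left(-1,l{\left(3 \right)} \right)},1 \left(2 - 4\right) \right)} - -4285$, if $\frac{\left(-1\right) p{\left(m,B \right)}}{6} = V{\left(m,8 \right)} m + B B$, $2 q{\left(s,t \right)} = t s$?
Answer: $4366$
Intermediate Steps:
$l{\left(Y \right)} = -5$ ($l{\left(Y \right)} = -4 - 1 = -5$)
$q{\left(s,t \right)} = \frac{s t}{2}$ ($q{\left(s,t \right)} = \frac{t s}{2} = \frac{s t}{2}$)
$p{\left(m,B \right)} = - 6 B^{2} + 42 m$ ($p{\left(m,B \right)} = - 6 \left(- 7 m + B B\right) = - 6 \left(- 7 m + B^{2}\right) = - 6 \left(B^{2} - 7 m\right) = - 6 B^{2} + 42 m$)
$p{\left(q{\left(-1,l{\left(3 \right)} \right)},1 \left(2 - 4\right) \right)} - -4285 = \left(- 6 \left(1 \left(2 - 4\right)\right)^{2} + 42 \cdot \frac{1}{2} \left(-1\right) \left(-5\right)\right) - -4285 = \left(- 6 \left(1 \left(2 + \left(-4 + 0\right)\right)\right)^{2} + 42 \cdot \frac{5}{2}\right) + 4285 = \left(- 6 \left(1 \left(2 - 4\right)\right)^{2} + 105\right) + 4285 = \left(- 6 \left(1 \left(-2\right)\right)^{2} + 105\right) + 4285 = \left(- 6 \left(-2\right)^{2} + 105\right) + 4285 = \left(\left(-6\right) 4 + 105\right) + 4285 = \left(-24 + 105\right) + 4285 = 81 + 4285 = 4366$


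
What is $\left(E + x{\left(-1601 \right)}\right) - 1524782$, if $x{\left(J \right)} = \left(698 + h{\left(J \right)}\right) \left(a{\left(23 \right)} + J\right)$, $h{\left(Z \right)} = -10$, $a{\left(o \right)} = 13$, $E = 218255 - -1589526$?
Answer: $-809545$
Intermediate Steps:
$E = 1807781$ ($E = 218255 + 1589526 = 1807781$)
$x{\left(J \right)} = 8944 + 688 J$ ($x{\left(J \right)} = \left(698 - 10\right) \left(13 + J\right) = 688 \left(13 + J\right) = 8944 + 688 J$)
$\left(E + x{\left(-1601 \right)}\right) - 1524782 = \left(1807781 + \left(8944 + 688 \left(-1601\right)\right)\right) - 1524782 = \left(1807781 + \left(8944 - 1101488\right)\right) - 1524782 = \left(1807781 - 1092544\right) - 1524782 = 715237 - 1524782 = -809545$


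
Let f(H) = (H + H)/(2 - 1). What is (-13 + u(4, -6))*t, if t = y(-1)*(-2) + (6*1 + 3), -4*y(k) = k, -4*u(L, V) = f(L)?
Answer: -255/2 ≈ -127.50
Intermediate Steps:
f(H) = 2*H (f(H) = (2*H)/1 = (2*H)*1 = 2*H)
u(L, V) = -L/2
y(k) = -k/4
t = 17/2 (t = -1/4*(-1)*(-2) + (6*1 + 3) = (1/4)*(-2) + (6 + 3) = -1/2 + 9 = 17/2 ≈ 8.5000)
(-13 + u(4, -6))*t = (-13 - 1/2*4)*(17/2) = (-13 - 2)*(17/2) = -15*17/2 = -255/2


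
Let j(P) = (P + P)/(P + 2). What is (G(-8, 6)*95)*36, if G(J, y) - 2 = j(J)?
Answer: 15960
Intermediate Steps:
j(P) = 2*P/(2 + P) (j(P) = (2*P)/(2 + P) = 2*P/(2 + P))
G(J, y) = 2 + 2*J/(2 + J)
(G(-8, 6)*95)*36 = ((4*(1 - 8)/(2 - 8))*95)*36 = ((4*(-7)/(-6))*95)*36 = ((4*(-⅙)*(-7))*95)*36 = ((14/3)*95)*36 = (1330/3)*36 = 15960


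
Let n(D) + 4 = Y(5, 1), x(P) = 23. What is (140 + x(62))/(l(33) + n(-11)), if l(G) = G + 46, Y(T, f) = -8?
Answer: 163/67 ≈ 2.4328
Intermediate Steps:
n(D) = -12 (n(D) = -4 - 8 = -12)
l(G) = 46 + G
(140 + x(62))/(l(33) + n(-11)) = (140 + 23)/((46 + 33) - 12) = 163/(79 - 12) = 163/67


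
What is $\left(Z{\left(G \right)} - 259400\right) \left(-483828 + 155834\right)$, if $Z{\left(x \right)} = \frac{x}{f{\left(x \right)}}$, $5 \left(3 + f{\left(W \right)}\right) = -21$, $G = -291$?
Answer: $\frac{510410323055}{6} \approx 8.5068 \cdot 10^{10}$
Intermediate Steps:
$f{\left(W \right)} = - \frac{36}{5}$ ($f{\left(W \right)} = -3 + \frac{1}{5} \left(-21\right) = -3 - \frac{21}{5} = - \frac{36}{5}$)
$Z{\left(x \right)} = - \frac{5 x}{36}$ ($Z{\left(x \right)} = \frac{x}{- \frac{36}{5}} = x \left(- \frac{5}{36}\right) = - \frac{5 x}{36}$)
$\left(Z{\left(G \right)} - 259400\right) \left(-483828 + 155834\right) = \left(\left(- \frac{5}{36}\right) \left(-291\right) - 259400\right) \left(-483828 + 155834\right) = \left(\frac{485}{12} - 259400\right) \left(-327994\right) = \left(- \frac{3112315}{12}\right) \left(-327994\right) = \frac{510410323055}{6}$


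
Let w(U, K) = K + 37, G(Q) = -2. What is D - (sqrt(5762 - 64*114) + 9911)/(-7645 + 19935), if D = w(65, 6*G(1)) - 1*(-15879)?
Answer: 195450249/12290 - I*sqrt(1534)/12290 ≈ 15903.0 - 0.0031868*I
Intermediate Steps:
w(U, K) = 37 + K
D = 15904 (D = (37 + 6*(-2)) - 1*(-15879) = (37 - 12) + 15879 = 25 + 15879 = 15904)
D - (sqrt(5762 - 64*114) + 9911)/(-7645 + 19935) = 15904 - (sqrt(5762 - 64*114) + 9911)/(-7645 + 19935) = 15904 - (sqrt(5762 - 7296) + 9911)/12290 = 15904 - (sqrt(-1534) + 9911)/12290 = 15904 - (I*sqrt(1534) + 9911)/12290 = 15904 - (9911 + I*sqrt(1534))/12290 = 15904 - (9911/12290 + I*sqrt(1534)/12290) = 15904 + (-9911/12290 - I*sqrt(1534)/12290) = 195450249/12290 - I*sqrt(1534)/12290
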